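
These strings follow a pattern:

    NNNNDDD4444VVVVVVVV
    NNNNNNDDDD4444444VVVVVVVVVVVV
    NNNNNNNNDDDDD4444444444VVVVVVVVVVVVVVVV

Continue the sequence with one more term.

Reading off run lengths: N runs 4, 6, 8; D runs 3, 4, 5; 4 runs 4, 7, 10; V runs 8, 12, 16 — each is linear in n, where the shown terms are n = 2, 3, 4.
At n = 5 the blocks have lengths 10, 6, 13, 20.

NNNNNNNNNNDDDDDD4444444444444VVVVVVVVVVVVVVVVVVVV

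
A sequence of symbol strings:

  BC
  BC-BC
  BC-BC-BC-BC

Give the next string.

Every step duplicates the string with '-' between the halves.
Doubling BC-BC-BC-BC with '-' between the halves:

BC-BC-BC-BC-BC-BC-BC-BC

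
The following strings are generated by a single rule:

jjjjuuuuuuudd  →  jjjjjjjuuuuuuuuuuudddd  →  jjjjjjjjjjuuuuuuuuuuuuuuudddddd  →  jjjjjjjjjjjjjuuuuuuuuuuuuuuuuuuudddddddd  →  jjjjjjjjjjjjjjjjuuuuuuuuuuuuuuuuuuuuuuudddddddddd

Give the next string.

jjjjjjjjjjjjjjjjjjjuuuuuuuuuuuuuuuuuuuuuuuuuuudddddddddddd

Each string has the form j^{3n+1} u^{4n+3} d^{2n} (n = 1, 2, …).
At n = 6 the blocks have lengths 19, 27, 12.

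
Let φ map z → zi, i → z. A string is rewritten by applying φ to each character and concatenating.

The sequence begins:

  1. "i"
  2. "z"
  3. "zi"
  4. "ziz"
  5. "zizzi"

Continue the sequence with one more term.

Apply φ to zizzi symbol by symbol: z→zi, i→z, z→zi, z→zi, i→z; joined: zi z zi zi z.

zizziziz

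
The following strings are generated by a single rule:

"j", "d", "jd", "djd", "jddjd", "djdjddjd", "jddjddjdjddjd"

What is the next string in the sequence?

This is a Fibonacci-style word recurrence s(k) = s(k−2)·s(k−1): e.g. j·d = jd.
So term 8 is djdjddjd·jddjddjdjddjd.

djdjddjdjddjddjdjddjd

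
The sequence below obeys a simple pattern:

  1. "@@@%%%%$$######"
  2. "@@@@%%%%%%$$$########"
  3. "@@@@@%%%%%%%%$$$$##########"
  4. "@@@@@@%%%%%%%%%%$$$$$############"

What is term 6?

The n-th term is n+1 @'s then 2n %'s then n $'s then 2n+2 #'s, where the shown terms are n = 2, 3, 4, 5.
Setting n = 7 gives 8, 14, 7, 16 characters in each block.

@@@@@@@@%%%%%%%%%%%%%%$$$$$$$################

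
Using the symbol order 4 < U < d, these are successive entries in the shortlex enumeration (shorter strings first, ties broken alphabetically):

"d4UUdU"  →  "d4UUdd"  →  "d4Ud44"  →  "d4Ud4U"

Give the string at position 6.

d4UdU4

Advancing 2 positions from d4Ud4U through d4Ud4U → d4Ud4d reaches term 6.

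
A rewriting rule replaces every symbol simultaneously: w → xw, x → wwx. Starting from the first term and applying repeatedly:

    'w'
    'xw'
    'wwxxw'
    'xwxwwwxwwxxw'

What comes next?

Expanding xwxwwwxwwxxw: x→wwx, w→xw, x→wwx, w→xw, w→xw, w→xw, x→wwx, w→xw, w→xw, x→wwx, x→wwx, w→xw. Concatenated: wwx xw wwx xw xw xw wwx xw xw wwx wwx xw.

wwxxwwwxxwxwxwwwxxwxwwwxwwxxw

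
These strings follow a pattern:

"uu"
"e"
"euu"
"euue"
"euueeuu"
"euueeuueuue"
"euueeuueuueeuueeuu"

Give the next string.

euueeuueuueeuueeuueuueeuueuue

Each term (from the third on) is the previous term followed by the one before it: term 3 = e·uu = euu.
The next term joins euueeuueuueeuueeuu and euueeuueuue.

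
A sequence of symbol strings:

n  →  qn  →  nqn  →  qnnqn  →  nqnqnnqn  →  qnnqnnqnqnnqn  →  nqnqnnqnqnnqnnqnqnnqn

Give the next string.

Each term (from the third on) is the two preceding terms concatenated in order: term 3 = n·qn = nqn.
The next term joins qnnqnnqnqnnqn and nqnqnnqnqnnqnnqnqnnqn.

qnnqnnqnqnnqnnqnqnnqnqnnqnnqnqnnqn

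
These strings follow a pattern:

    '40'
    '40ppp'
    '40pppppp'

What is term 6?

The strings grow by a fixed suffix ppp each time.
From 40pppppp, 3 further steps: 40pppppp → 40ppppppppp → 40pppppppppppp → (answer).

40ppppppppppppppp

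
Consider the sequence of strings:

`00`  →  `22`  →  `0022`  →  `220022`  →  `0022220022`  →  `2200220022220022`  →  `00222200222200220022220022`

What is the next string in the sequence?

This is a Fibonacci-style word recurrence s(k) = s(k−2)·s(k−1): e.g. 00·22 = 0022.
So term 8 is 2200220022220022·00222200222200220022220022.

220022002222002200222200222200220022220022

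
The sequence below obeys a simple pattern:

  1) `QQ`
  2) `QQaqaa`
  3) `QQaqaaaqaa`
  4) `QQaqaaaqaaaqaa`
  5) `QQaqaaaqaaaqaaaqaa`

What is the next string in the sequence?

Every step adds aqaa to the end: s(k+1) = s(k)·aqaa.
So the next term is QQaqaaaqaaaqaaaqaa·aqaa.

QQaqaaaqaaaqaaaqaaaqaa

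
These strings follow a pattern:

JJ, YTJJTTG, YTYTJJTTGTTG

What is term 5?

Every step adds YT to the front and TTG to the end of the previous string.
From YTYTJJTTGTTG, 2 further steps: YTYTJJTTGTTG → YTYTYTJJTTGTTGTTG → (answer).

YTYTYTYTJJTTGTTGTTGTTG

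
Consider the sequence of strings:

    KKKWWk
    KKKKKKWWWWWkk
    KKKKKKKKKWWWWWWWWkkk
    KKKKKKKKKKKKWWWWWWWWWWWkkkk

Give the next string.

KKKKKKKKKKKKKKKWWWWWWWWWWWWWWkkkkk

Reading off run lengths: K runs 3, 6, 9, 12; W runs 2, 5, 8, 11; k runs 1, 2, 3, 4 — each is linear in n (n = 1, 2, …).
At n = 5 the blocks have lengths 15, 14, 5.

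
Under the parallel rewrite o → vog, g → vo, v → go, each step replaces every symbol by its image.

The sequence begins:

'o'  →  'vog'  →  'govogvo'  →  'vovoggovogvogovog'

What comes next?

govoggovogvovovoggovogvogovogvovoggovogvo

φ(vovoggovogvogovog) expands symbol-by-symbol to go vog go vog vo vo vog go vog vo go vog vo vog go vog vo; joining the 17 pieces gives the next term.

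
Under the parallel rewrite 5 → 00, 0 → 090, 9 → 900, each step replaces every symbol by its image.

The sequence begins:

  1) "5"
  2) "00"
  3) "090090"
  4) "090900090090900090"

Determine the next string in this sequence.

Replace each of the 18 characters of 090900090090900090 in place — 090 900 090 900 090 090 090 900 090 090 900 090 900 090 090 090 900 090 — and concatenate.

090900090900090090090900090090900090900090090090900090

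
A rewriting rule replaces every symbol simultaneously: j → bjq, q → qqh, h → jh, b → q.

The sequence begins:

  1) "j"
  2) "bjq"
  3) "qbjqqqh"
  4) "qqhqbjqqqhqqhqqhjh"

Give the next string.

Replace each of the 18 characters of qqhqbjqqqhqqhqqhjh in place — qqh qqh jh qqh q bjq qqh qqh qqh jh qqh qqh jh qqh qqh jh bjq jh — and concatenate.

qqhqqhjhqqhqbjqqqhqqhqqhjhqqhqqhjhqqhqqhjhbjqjh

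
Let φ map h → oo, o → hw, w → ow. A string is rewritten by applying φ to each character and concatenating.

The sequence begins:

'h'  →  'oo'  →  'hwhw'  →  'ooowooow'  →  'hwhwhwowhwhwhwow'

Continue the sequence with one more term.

ooowooowooowhwowooowooowooowhwow

Applying the rule to each of the 16 symbols of hwhwhwowhwhwhwow gives the pieces oo ow oo ow oo ow hw ow oo ow oo ow oo ow hw ow, which concatenate to the answer.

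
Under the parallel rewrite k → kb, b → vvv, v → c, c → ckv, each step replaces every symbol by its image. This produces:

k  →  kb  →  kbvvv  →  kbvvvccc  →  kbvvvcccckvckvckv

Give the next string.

Rewriting the 17 symbols of kbvvvcccckvckvckv one by one yields kb vvv c c c ckv ckv ckv ckv kb c ckv kb c ckv kb c; concatenated:

kbvvvcccckvckvckvckvkbcckvkbcckvkbc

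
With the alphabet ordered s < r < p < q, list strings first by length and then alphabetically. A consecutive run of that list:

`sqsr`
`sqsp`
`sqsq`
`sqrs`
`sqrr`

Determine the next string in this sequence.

Find the rightmost character of sqrr below q, bump it to the next letter, and reset everything to its right to s.

sqrp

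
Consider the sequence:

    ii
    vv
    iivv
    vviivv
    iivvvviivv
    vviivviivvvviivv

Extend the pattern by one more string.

iivvvviivvvviivviivvvviivv

From term 3 onward, concatenate the second-to-last term with the last: ii·vv = iivv, vv·iivv = vviivv, …
So term 7 is iivvvviivv·vviivviivvvviivv.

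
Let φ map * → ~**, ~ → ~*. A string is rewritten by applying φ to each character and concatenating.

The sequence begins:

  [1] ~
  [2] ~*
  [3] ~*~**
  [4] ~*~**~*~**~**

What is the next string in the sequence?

φ(~*~**~*~**~**) expands symbol-by-symbol to ~* ~** ~* ~** ~** ~* ~** ~* ~** ~** ~* ~** ~**; joining the 13 pieces gives the next term.

~*~**~*~**~**~*~**~*~**~**~*~**~**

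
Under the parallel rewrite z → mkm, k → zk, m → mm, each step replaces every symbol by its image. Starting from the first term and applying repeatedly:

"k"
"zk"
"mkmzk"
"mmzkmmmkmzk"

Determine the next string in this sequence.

Rewriting each symbol of mmzkmmmkmzk: m→mm, m→mm, z→mkm, k→zk, m→mm, m→mm, m→mm, k→zk, m→mm, z→mkm, k→zk, which concatenates to mm mm mkm zk mm mm mm zk mm mkm zk.

mmmmmkmzkmmmmmmzkmmmkmzk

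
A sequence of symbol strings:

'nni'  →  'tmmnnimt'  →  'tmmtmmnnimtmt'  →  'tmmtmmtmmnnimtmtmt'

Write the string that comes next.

Every step adds tmm to the front and mt to the end of the previous string.
So the next term is tmm·tmmtmmtmmnnimtmtmt·mt.

tmmtmmtmmtmmnnimtmtmtmt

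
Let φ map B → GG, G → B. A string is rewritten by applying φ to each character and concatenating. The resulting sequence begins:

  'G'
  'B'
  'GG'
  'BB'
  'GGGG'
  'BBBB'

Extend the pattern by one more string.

GGGGGGGG

Apply φ to BBBB symbol by symbol: B→GG, B→GG, B→GG, B→GG; joined: GG GG GG GG.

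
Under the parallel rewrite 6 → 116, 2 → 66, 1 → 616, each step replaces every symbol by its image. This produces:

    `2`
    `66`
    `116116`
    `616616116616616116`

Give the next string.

Rewriting the 18 symbols of 616616116616616116 one by one yields 116 616 116 116 616 116 616 616 116 116 616 116 116 616 116 616 616 116; concatenated:

116616116116616116616616116116616116116616116616616116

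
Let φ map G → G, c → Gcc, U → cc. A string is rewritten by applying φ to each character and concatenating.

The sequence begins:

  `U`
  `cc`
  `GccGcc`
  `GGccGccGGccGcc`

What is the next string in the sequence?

Rewriting the 14 symbols of GGccGccGGccGcc one by one yields G G Gcc Gcc G Gcc Gcc G G Gcc Gcc G Gcc Gcc; concatenated:

GGGccGccGGccGccGGGccGccGGccGcc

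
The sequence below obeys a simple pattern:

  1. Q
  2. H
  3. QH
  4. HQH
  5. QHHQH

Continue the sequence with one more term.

HQHQHHQH

Each term (from the third on) is the two preceding terms concatenated in order: term 3 = Q·H = QH.
The next term joins HQH and QHHQH.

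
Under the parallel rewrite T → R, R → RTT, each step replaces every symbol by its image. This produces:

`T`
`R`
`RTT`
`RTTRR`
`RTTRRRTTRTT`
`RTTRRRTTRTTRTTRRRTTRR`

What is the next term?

Applying the rule to each of the 21 symbols of RTTRRRTTRTTRTTRRRTTRR gives the pieces RTT R R RTT RTT RTT R R RTT R R RTT R R RTT RTT RTT R R RTT RTT, which concatenate to the answer.

RTTRRRTTRTTRTTRRRTTRRRTTRRRTTRTTRTTRRRTTRTT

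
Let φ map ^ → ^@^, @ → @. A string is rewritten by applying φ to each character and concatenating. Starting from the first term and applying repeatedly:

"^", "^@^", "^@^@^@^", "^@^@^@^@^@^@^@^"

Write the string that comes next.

Rewriting the 15 symbols of ^@^@^@^@^@^@^@^ one by one yields ^@^ @ ^@^ @ ^@^ @ ^@^ @ ^@^ @ ^@^ @ ^@^ @ ^@^; concatenated:

^@^@^@^@^@^@^@^@^@^@^@^@^@^@^@^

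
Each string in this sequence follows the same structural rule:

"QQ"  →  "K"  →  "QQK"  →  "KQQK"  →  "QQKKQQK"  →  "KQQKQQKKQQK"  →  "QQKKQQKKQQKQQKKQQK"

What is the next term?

Each term (from the third on) is the two preceding terms concatenated in order: term 3 = QQ·K = QQK.
Continuing: KQQKQQKKQQK · QQKKQQKKQQKQQKKQQK gives term 8.

KQQKQQKKQQKQQKKQQKKQQKQQKKQQK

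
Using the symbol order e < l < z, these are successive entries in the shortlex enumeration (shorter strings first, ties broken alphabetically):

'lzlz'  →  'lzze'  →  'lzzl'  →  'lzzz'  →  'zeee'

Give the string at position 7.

zeez

Continuing the enumeration 2 steps past zeee: zeee → zeel → (answer).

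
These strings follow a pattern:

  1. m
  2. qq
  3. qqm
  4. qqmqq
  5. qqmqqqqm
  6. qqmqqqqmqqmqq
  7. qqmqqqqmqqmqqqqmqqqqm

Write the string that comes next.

qqmqqqqmqqmqqqqmqqqqmqqmqqqqmqqmqq

From term 3 onward, concatenate the last term with the second-to-last: qq·m = qqm, qqm·qq = qqmqq, …
Continuing: qqmqqqqmqqmqqqqmqqqqm · qqmqqqqmqqmqq gives term 8.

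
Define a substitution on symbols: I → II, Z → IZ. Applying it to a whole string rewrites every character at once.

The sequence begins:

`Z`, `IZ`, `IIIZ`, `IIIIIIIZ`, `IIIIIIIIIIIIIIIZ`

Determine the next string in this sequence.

IIIIIIIIIIIIIIIIIIIIIIIIIIIIIIIZ

Applying the rule to each of the 16 symbols of IIIIIIIIIIIIIIIZ gives the pieces II II II II II II II II II II II II II II II IZ, which concatenate to the answer.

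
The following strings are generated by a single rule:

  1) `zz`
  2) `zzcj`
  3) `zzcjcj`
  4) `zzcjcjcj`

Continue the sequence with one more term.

Each term is the previous one with cj appended.
So the next term is zzcjcjcj·cj.

zzcjcjcjcj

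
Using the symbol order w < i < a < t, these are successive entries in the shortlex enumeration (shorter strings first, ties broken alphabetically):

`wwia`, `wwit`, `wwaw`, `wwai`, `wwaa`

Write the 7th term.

wwtw

Continuing the enumeration 2 steps past wwaa: wwaa → wwat → (answer).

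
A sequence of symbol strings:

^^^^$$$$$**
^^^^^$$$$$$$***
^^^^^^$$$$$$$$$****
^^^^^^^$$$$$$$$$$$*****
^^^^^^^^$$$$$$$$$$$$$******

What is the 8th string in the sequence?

Term n consists of n+2 ^'s, followed by 2n+1 $'s, followed by n *'s, where the shown terms are n = 2, 3, 4, 5, 6.
At n = 9 the blocks have lengths 11, 19, 9.

^^^^^^^^^^^$$$$$$$$$$$$$$$$$$$*********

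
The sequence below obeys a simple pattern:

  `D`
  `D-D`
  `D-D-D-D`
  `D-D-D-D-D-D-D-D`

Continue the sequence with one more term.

D-D-D-D-D-D-D-D-D-D-D-D-D-D-D-D

Each string is two copies of the previous one joined by '-'.
So the next term is two copies of D-D-D-D-D-D-D-D with '-' between the halves.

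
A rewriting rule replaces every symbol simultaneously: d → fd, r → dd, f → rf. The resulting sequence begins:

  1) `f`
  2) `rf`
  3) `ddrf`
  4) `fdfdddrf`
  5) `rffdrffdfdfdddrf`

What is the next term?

Replace each of the 16 characters of rffdrffdfdfdddrf in place — dd rf rf fd dd rf rf fd rf fd rf fd fd fd dd rf — and concatenate.

ddrfrffdddrfrffdrffdrffdfdfdddrf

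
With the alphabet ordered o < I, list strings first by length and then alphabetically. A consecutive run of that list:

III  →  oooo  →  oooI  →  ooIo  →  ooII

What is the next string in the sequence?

Find the rightmost character of ooII below I, bump it to the next letter, and reset everything to its right to o.

oIoo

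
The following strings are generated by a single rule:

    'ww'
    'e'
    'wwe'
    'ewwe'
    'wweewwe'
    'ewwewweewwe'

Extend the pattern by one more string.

From term 3 onward, concatenate the second-to-last term with the last: ww·e = wwe, e·wwe = ewwe, …
The next term joins wweewwe and ewwewweewwe.

wweewweewwewweewwe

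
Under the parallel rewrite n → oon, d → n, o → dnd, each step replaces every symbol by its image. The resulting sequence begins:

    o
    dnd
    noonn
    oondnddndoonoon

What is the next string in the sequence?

Replace each of the 15 characters of oondnddndoonoon in place — dnd dnd oon n oon n n oon n dnd dnd oon dnd dnd oon — and concatenate.

dnddndoonnoonnnoonndnddndoondnddndoon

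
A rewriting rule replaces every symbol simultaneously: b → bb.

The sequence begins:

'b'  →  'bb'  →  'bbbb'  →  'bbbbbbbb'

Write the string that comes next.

bbbbbbbbbbbbbbbb

Rewriting each symbol of bbbbbbbb: b→bb, b→bb, b→bb, b→bb, b→bb, b→bb, b→bb, b→bb, which concatenates to bb bb bb bb bb bb bb bb.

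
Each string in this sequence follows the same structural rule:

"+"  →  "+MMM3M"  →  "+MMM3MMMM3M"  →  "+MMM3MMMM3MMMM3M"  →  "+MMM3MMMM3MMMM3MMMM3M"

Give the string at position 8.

Each term is the previous one with MMM3M appended.
From +MMM3MMMM3MMMM3MMMM3M, 3 further steps: +MMM3MMMM3MMMM3MMMM3M → +MMM3MMMM3MMMM3MMMM3MMMM3M → +MMM3MMMM3MMMM3MMMM3MMMM3MMMM3M → (answer).

+MMM3MMMM3MMMM3MMMM3MMMM3MMMM3MMMM3M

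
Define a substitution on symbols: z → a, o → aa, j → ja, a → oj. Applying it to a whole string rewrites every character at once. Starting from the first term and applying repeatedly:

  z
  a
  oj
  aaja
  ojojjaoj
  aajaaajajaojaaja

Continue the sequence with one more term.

ojojjaojojojjaojjaojaajaojojjaoj

φ(aajaaajajaojaaja) expands symbol-by-symbol to oj oj ja oj oj oj ja oj ja oj aa ja oj oj ja oj; joining the 16 pieces gives the next term.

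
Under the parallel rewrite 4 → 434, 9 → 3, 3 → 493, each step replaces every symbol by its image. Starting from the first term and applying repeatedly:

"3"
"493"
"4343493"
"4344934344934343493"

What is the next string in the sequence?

Rewriting the 19 symbols of 4344934344934343493 one by one yields 434 493 434 434 3 493 434 493 434 434 3 493 434 493 434 493 434 3 493; concatenated:

434493434434349343449343443434934344934344934343493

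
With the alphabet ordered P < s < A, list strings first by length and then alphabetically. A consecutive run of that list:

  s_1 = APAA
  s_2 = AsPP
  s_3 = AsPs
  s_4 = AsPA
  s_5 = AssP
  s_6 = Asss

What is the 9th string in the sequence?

Advancing 3 positions from Asss through Asss → AssA → AsAP reaches term 9.

AsAs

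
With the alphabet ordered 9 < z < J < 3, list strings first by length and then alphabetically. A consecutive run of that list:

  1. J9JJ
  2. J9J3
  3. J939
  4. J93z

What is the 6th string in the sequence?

J933

Stepping forward 2 times from J93z: J93z → J93J, then the target.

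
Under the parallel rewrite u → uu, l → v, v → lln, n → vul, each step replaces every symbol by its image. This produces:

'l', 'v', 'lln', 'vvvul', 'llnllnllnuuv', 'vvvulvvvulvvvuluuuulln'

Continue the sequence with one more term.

Applying the rule to each of the 22 symbols of vvvulvvvulvvvuluuuulln gives the pieces lln lln lln uu v lln lln lln uu v lln lln lln uu v uu uu uu uu v v vul, which concatenate to the answer.

llnllnllnuuvllnllnllnuuvllnllnllnuuvuuuuuuuuvvvul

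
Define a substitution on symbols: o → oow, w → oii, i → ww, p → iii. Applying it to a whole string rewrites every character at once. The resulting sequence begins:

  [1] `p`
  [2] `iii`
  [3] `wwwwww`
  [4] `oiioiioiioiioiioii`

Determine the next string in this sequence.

oowwwwwoowwwwwoowwwwwoowwwwwoowwwwwoowwwww

φ(oiioiioiioiioiioii) expands symbol-by-symbol to oow ww ww oow ww ww oow ww ww oow ww ww oow ww ww oow ww ww; joining the 18 pieces gives the next term.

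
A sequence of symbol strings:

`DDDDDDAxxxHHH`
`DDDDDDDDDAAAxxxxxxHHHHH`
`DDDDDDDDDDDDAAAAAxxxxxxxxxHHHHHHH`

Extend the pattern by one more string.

Reading off run lengths: D runs 6, 9, 12; A runs 1, 3, 5; x runs 3, 6, 9; H runs 3, 5, 7 — each is linear in n (n = 1, 2, …).
Setting n = 4 gives 15, 7, 12, 9 characters in each block.

DDDDDDDDDDDDDDDAAAAAAAxxxxxxxxxxxxHHHHHHHHH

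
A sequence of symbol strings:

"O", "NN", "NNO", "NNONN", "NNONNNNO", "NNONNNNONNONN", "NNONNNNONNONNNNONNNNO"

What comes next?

NNONNNNONNONNNNONNNNONNONNNNONNONN

This is a Fibonacci-style word recurrence s(k) = s(k−1)·s(k−2): e.g. NN·O = NNO.
So term 8 is NNONNNNONNONNNNONNNNO·NNONNNNONNONN.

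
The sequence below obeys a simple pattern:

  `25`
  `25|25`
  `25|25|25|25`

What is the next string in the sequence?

Each string is two copies of the previous one joined by '|'.
So the next term is two copies of 25|25|25|25 with '|' between the halves.

25|25|25|25|25|25|25|25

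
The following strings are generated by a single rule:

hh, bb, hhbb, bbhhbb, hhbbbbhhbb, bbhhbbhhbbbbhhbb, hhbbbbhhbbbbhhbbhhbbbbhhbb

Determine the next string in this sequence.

bbhhbbhhbbbbhhbbhhbbbbhhbbbbhhbbhhbbbbhhbb

This is a Fibonacci-style word recurrence s(k) = s(k−2)·s(k−1): e.g. hh·bb = hhbb.
So term 8 is bbhhbbhhbbbbhhbb·hhbbbbhhbbbbhhbbhhbbbbhhbb.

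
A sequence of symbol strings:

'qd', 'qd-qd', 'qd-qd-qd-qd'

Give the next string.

Each string is two copies of the previous one joined by '-'.
One more doubling of qd-qd-qd-qd gives the answer.

qd-qd-qd-qd-qd-qd-qd-qd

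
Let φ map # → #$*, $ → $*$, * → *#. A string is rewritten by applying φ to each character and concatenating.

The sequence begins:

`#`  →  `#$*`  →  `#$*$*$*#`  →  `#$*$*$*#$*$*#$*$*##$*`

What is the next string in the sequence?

#$*$*$*#$*$*#$*$*##$*$*$*#$*$*##$*$*$*#$*$*##$*#$*$*$*#

Applying the rule to each of the 21 symbols of #$*$*$*#$*$*#$*$*##$* gives the pieces #$* $*$ *# $*$ *# $*$ *# #$* $*$ *# $*$ *# #$* $*$ *# $*$ *# #$* #$* $*$ *#, which concatenate to the answer.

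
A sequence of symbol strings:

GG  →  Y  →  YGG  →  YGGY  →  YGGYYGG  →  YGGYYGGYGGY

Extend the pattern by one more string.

Each term (from the third on) is the previous term followed by the one before it: term 3 = Y·GG = YGG.
Continuing: YGGYYGGYGGY · YGGYYGG gives term 7.

YGGYYGGYGGYYGGYYGG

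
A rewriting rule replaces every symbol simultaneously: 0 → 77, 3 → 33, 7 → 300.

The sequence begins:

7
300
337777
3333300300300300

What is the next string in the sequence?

Rewriting the 16 symbols of 3333300300300300 one by one yields 33 33 33 33 33 77 77 33 77 77 33 77 77 33 77 77; concatenated:

33333333337777337777337777337777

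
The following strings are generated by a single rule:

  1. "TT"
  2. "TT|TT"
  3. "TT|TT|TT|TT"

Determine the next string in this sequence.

TT|TT|TT|TT|TT|TT|TT|TT

Each string is two copies of the previous one joined by '|'.
One more doubling of TT|TT|TT|TT gives the answer.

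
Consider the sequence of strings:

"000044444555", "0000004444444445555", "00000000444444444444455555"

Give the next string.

000000000044444444444444444555555

Reading off run lengths: 0 runs 4, 6, 8; 4 runs 5, 9, 13; 5 runs 3, 4, 5 — each is linear in n (n = 1, 2, …).
For the next term, n = 4, so the run lengths are 10, 17, 6.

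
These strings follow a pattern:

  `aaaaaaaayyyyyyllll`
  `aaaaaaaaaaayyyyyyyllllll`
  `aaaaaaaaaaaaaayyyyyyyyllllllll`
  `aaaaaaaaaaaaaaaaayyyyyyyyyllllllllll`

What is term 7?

Each string has the form a^{3n-1} y^{n+3} l^{2n-2}, where the shown terms are n = 3, 4, 5, 6.
At n = 9 the blocks have lengths 26, 12, 16.

aaaaaaaaaaaaaaaaaaaaaaaaaayyyyyyyyyyyyllllllllllllllll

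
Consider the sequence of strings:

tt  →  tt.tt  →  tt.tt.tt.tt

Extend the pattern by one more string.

Each string is two copies of the previous one joined by '.'.
Doubling tt.tt.tt.tt with '.' between the halves:

tt.tt.tt.tt.tt.tt.tt.tt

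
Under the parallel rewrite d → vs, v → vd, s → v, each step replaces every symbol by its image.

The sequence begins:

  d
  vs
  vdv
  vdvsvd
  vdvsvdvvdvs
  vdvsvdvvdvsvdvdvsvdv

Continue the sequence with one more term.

vdvsvdvvdvsvdvdvsvdvvdvsvdvsvdvvdvsvd

Replace each of the 20 characters of vdvsvdvvdvsvdvdvsvdv in place — vd vs vd v vd vs vd vd vs vd v vd vs vd vs vd v vd vs vd — and concatenate.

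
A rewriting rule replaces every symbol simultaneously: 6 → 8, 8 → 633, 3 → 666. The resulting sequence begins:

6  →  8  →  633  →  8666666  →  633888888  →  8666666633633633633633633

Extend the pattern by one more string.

Rewriting the 25 symbols of 8666666633633633633633633 one by one yields 633 8 8 8 8 8 8 8 666 666 8 666 666 8 666 666 8 666 666 8 666 666 8 666 666; concatenated:

633888888866666686666668666666866666686666668666666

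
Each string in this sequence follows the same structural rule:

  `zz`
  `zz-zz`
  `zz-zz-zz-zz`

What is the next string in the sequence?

zz-zz-zz-zz-zz-zz-zz-zz

Each string is two copies of the previous one joined by '-'.
One more doubling of zz-zz-zz-zz gives the answer.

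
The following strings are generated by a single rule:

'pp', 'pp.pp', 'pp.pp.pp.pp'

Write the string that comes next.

s(k+1) = s(k)·.·s(k) — each term doubles the last with '.' between the halves.
Doubling pp.pp.pp.pp with '.' between the halves:

pp.pp.pp.pp.pp.pp.pp.pp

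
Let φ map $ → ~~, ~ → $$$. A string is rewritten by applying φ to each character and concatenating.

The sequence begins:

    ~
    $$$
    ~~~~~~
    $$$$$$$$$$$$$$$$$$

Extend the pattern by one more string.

~~~~~~~~~~~~~~~~~~~~~~~~~~~~~~~~~~~~

φ($$$$$$$$$$$$$$$$$$) expands symbol-by-symbol to ~~ ~~ ~~ ~~ ~~ ~~ ~~ ~~ ~~ ~~ ~~ ~~ ~~ ~~ ~~ ~~ ~~ ~~; joining the 18 pieces gives the next term.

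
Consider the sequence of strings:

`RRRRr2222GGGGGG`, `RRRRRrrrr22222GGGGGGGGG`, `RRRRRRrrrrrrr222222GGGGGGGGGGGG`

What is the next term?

RRRRRRRrrrrrrrrrr2222222GGGGGGGGGGGGGGG

Each string has the form R^{n+3} r^{3n-2} 2^{n+3} G^{3n+3} (n = 1, 2, …).
For the next term, n = 4, so the run lengths are 7, 10, 7, 15.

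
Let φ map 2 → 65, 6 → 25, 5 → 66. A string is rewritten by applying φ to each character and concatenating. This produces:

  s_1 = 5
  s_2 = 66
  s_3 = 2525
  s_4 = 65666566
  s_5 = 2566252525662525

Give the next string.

φ(2566252525662525) expands symbol-by-symbol to 65 66 25 25 65 66 65 66 65 66 25 25 65 66 65 66; joining the 16 pieces gives the next term.

65662525656665666566252565666566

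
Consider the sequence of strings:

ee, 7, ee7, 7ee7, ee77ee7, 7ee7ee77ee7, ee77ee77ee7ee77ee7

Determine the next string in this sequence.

7ee7ee77ee7ee77ee77ee7ee77ee7

Each term (from the third on) is the two preceding terms concatenated in order: term 3 = ee·7 = ee7.
The next term joins 7ee7ee77ee7 and ee77ee77ee7ee77ee7.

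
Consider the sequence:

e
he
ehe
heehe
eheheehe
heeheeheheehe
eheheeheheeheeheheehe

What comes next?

heeheeheheeheeheheeheheeheeheheehe

Each term (from the third on) is the two preceding terms concatenated in order: term 3 = e·he = ehe.
Continuing: heeheeheheehe · eheheeheheeheeheheehe gives term 8.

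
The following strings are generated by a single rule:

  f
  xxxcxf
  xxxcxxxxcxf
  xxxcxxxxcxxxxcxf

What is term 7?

xxxcxxxxcxxxxcxxxxcxxxxcxxxxcxf

Every step adds xxxcx at the front: s(k+1) = xxxcx·s(k).
From xxxcxxxxcxxxxcxf, 3 further steps: xxxcxxxxcxxxxcxf → xxxcxxxxcxxxxcxxxxcxf → xxxcxxxxcxxxxcxxxxcxxxxcxf → (answer).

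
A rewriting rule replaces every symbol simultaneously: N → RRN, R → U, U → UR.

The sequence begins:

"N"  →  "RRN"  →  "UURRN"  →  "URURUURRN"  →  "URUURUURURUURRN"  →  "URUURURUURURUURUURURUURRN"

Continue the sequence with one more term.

URUURURUURUURURUURUURURUURURUURUURURUURRN

Replace each of the 25 characters of URUURURUURURUURUURURUURRN in place — UR U UR UR U UR U UR UR U UR U UR UR U UR UR U UR U UR UR U U RRN — and concatenate.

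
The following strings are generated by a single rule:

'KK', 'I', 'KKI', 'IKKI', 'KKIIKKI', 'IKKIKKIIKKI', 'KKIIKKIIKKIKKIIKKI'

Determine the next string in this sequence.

IKKIKKIIKKIKKIIKKIIKKIKKIIKKI

Each term (from the third on) is the two preceding terms concatenated in order: term 3 = KK·I = KKI.
So term 8 is IKKIKKIIKKI·KKIIKKIIKKIKKIIKKI.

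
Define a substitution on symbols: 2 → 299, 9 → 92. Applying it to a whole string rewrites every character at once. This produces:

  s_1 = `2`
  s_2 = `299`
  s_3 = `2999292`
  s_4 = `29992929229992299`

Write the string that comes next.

Replace each of the 17 characters of 29992929229992299 in place — 299 92 92 92 299 92 299 92 299 299 92 92 92 299 299 92 92 — and concatenate.

29992929229992299922992999292922992999292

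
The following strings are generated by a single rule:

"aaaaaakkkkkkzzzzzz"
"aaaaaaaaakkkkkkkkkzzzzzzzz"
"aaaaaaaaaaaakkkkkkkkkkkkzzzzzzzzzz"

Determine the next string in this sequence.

aaaaaaaaaaaaaaakkkkkkkkkkkkkkkzzzzzzzzzzzz

Term n consists of 3n a's, followed by 3n k's, followed by 2n+2 z's, where the shown terms are n = 2, 3, 4.
Setting n = 5 gives 15, 15, 12 characters in each block.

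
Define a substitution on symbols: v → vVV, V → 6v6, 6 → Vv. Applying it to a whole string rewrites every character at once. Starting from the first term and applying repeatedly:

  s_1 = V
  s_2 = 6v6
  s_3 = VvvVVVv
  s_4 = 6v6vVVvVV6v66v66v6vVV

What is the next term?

VvvVVVvvVV6v66v6vVV6v66v6VvvVVVvVvvVVVvVvvVVVvvVV6v66v6

Replace each of the 21 characters of 6v6vVVvVV6v66v66v6vVV in place — Vv vVV Vv vVV 6v6 6v6 vVV 6v6 6v6 Vv vVV Vv Vv vVV Vv Vv vVV Vv vVV 6v6 6v6 — and concatenate.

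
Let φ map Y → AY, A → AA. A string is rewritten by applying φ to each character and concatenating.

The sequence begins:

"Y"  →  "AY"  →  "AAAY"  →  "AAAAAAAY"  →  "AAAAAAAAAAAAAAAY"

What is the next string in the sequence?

Replace each of the 16 characters of AAAAAAAAAAAAAAAY in place — AA AA AA AA AA AA AA AA AA AA AA AA AA AA AA AY — and concatenate.

AAAAAAAAAAAAAAAAAAAAAAAAAAAAAAAY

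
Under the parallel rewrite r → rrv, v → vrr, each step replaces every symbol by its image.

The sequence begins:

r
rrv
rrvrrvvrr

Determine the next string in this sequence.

Apply φ to rrvrrvvrr symbol by symbol: r→rrv, r→rrv, v→vrr, r→rrv, r→rrv, v→vrr, v→vrr, r→rrv, r→rrv; joined: rrv rrv vrr rrv rrv vrr vrr rrv rrv.

rrvrrvvrrrrvrrvvrrvrrrrvrrv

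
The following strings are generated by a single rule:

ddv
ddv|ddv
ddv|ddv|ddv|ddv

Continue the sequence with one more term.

ddv|ddv|ddv|ddv|ddv|ddv|ddv|ddv

Each string is two copies of the previous one joined by '|'.
One more doubling of ddv|ddv|ddv|ddv gives the answer.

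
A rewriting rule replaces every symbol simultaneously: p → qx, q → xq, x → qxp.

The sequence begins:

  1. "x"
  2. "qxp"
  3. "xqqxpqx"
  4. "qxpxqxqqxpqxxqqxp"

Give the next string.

xqqxpqxqxpxqqxpxqxqqxpqxxqqxpqxpxqxqqxpqx

φ(qxpxqxqqxpqxxqqxp) expands symbol-by-symbol to xq qxp qx qxp xq qxp xq xq qxp qx xq qxp qxp xq xq qxp qx; joining the 17 pieces gives the next term.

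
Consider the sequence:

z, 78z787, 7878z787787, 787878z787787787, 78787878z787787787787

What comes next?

7878787878z787787787787787

Each term wraps the previous one in 78 on the left and 787 on the right.
One more step from 78787878z787787787787 gives the answer.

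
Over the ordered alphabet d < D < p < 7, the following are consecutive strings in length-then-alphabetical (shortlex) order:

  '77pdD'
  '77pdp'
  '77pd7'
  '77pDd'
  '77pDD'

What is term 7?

77pD7

Stepping forward 2 times from 77pDD: 77pDD → 77pDp, then the target.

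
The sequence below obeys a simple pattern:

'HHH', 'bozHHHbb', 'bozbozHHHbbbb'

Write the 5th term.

Every step adds boz to the front and bb to the end of the previous string.
From bozbozHHHbbbb, 2 further steps: bozbozHHHbbbb → bozbozbozHHHbbbbbb → (answer).

bozbozbozbozHHHbbbbbbbb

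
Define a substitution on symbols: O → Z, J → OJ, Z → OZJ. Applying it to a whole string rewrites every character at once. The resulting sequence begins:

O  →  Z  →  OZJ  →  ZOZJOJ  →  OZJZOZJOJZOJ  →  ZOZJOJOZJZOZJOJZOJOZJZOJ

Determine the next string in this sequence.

Rewriting the 24 symbols of ZOZJOJOZJZOZJOJZOJOZJZOJ one by one yields OZJ Z OZJ OJ Z OJ Z OZJ OJ OZJ Z OZJ OJ Z OJ OZJ Z OJ Z OZJ OJ OZJ Z OJ; concatenated:

OZJZOZJOJZOJZOZJOJOZJZOZJOJZOJOZJZOJZOZJOJOZJZOJ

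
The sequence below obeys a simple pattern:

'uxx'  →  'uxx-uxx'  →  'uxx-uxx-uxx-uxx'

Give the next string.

s(k+1) = s(k)·-·s(k) — each term doubles the last with '-' between the halves.
One more doubling of uxx-uxx-uxx-uxx gives the answer.

uxx-uxx-uxx-uxx-uxx-uxx-uxx-uxx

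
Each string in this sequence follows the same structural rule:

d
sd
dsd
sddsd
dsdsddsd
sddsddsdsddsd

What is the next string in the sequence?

This is a Fibonacci-style word recurrence s(k) = s(k−2)·s(k−1): e.g. d·sd = dsd.
So term 7 is dsdsddsd·sddsddsdsddsd.

dsdsddsdsddsddsdsddsd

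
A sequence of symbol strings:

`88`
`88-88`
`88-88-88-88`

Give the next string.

Each string is two copies of the previous one joined by '-'.
Doubling 88-88-88-88 with '-' between the halves:

88-88-88-88-88-88-88-88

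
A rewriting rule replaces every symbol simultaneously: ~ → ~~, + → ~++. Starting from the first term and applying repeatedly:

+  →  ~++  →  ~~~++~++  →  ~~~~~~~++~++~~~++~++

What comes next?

Rewriting the 20 symbols of ~~~~~~~++~++~~~++~++ one by one yields ~~ ~~ ~~ ~~ ~~ ~~ ~~ ~++ ~++ ~~ ~++ ~++ ~~ ~~ ~~ ~++ ~++ ~~ ~++ ~++; concatenated:

~~~~~~~~~~~~~~~++~++~~~++~++~~~~~~~++~++~~~++~++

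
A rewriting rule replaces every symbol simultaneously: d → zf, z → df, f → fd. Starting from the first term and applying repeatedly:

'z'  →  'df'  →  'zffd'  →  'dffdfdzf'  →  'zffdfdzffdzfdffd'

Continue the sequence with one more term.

dffdfdzffdzfdffdfdzfdffdzffdfdzf

Replace each of the 16 characters of zffdfdzffdzfdffd in place — df fd fd zf fd zf df fd fd zf df fd zf fd fd zf — and concatenate.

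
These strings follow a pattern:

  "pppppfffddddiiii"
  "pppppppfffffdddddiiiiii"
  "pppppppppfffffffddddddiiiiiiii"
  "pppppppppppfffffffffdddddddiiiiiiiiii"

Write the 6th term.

pppppppppppppppfffffffffffffdddddddddiiiiiiiiiiiiii

Each string has the form p^{2n+3} f^{2n+1} d^{n+3} i^{2n+2} (n = 1, 2, …).
Setting n = 6 gives 15, 13, 9, 14 characters in each block.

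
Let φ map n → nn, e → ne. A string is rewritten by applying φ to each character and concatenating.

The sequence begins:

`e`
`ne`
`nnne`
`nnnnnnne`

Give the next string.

Expanding nnnnnnne: n→nn, n→nn, n→nn, n→nn, n→nn, n→nn, n→nn, e→ne. Concatenated: nn nn nn nn nn nn nn ne.

nnnnnnnnnnnnnnne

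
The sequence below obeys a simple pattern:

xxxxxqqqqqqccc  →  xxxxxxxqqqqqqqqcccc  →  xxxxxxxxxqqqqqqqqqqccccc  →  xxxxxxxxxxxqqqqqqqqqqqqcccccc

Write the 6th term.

Term n consists of 2n+1 x's, followed by 2n+2 q's, followed by n+1 c's, where the shown terms are n = 2, 3, 4, 5.
Setting n = 7 gives 15, 16, 8 characters in each block.

xxxxxxxxxxxxxxxqqqqqqqqqqqqqqqqcccccccc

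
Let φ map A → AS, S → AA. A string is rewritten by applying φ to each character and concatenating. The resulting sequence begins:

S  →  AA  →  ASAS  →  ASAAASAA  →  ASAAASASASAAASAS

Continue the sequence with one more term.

ASAAASASASAAASAAASAAASASASAAASAA

Applying the rule to each of the 16 symbols of ASAAASASASAAASAS gives the pieces AS AA AS AS AS AA AS AA AS AA AS AS AS AA AS AA, which concatenate to the answer.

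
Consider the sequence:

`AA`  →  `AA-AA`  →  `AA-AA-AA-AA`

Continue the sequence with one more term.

s(k+1) = s(k)·-·s(k) — each term doubles the last with '-' between the halves.
So the next term is two copies of AA-AA-AA-AA with '-' between the halves.

AA-AA-AA-AA-AA-AA-AA-AA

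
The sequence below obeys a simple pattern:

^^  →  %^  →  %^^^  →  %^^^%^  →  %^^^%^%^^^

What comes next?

From term 3 onward, concatenate the last term with the second-to-last: %^·^^ = %^^^, %^^^·%^ = %^^^%^, …
So term 6 is %^^^%^%^^^·%^^^%^.

%^^^%^%^^^%^^^%^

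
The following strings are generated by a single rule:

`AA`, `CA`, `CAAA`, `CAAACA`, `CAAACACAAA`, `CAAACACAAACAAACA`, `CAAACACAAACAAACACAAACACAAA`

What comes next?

Each term (from the third on) is the previous term followed by the one before it: term 3 = CA·AA = CAAA.
Continuing: CAAACACAAACAAACACAAACACAAA · CAAACACAAACAAACA gives term 8.

CAAACACAAACAAACACAAACACAAACAAACACAAACAAACA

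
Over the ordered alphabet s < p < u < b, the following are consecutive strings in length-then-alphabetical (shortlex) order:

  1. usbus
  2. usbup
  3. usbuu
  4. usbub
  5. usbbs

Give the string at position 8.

Advancing 3 positions from usbbs through usbbs → usbbp → usbbu reaches term 8.

usbbb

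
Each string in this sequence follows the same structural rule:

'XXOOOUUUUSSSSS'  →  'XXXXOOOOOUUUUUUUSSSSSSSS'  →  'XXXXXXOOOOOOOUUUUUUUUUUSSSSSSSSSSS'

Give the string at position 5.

Reading off run lengths: X runs 2, 4, 6; O runs 3, 5, 7; U runs 4, 7, 10; S runs 5, 8, 11 — each is linear in n (n = 1, 2, …).
At n = 5 the blocks have lengths 10, 11, 16, 17.

XXXXXXXXXXOOOOOOOOOOOUUUUUUUUUUUUUUUUSSSSSSSSSSSSSSSSS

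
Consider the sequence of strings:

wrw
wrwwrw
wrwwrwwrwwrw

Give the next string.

Each string is two copies of the previous one concatenated.
So the next term is two copies of wrwwrwwrwwrw.

wrwwrwwrwwrwwrwwrwwrwwrw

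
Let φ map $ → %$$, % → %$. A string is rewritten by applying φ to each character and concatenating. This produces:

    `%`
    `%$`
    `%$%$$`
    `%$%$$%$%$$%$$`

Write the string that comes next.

Rewriting the 13 symbols of %$%$$%$%$$%$$ one by one yields %$ %$$ %$ %$$ %$$ %$ %$$ %$ %$$ %$$ %$ %$$ %$$; concatenated:

%$%$$%$%$$%$$%$%$$%$%$$%$$%$%$$%$$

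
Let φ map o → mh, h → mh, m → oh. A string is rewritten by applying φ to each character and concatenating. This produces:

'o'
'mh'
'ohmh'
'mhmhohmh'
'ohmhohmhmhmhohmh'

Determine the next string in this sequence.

Applying the rule to each of the 16 symbols of ohmhohmhmhmhohmh gives the pieces mh mh oh mh mh mh oh mh oh mh oh mh mh mh oh mh, which concatenate to the answer.

mhmhohmhmhmhohmhohmhohmhmhmhohmh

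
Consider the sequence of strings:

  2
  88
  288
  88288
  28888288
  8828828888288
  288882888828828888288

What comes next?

8828828888288288882888828828888288

This is a Fibonacci-style word recurrence s(k) = s(k−2)·s(k−1): e.g. 2·88 = 288.
So term 8 is 8828828888288·288882888828828888288.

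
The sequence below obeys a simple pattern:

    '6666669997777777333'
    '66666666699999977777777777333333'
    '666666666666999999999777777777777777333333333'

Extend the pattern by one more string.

Term n consists of 3n+3 6's, followed by 3n 9's, followed by 4n+3 7's, followed by 3n 3's (n = 1, 2, …).
For the next term, n = 4, so the run lengths are 15, 12, 19, 12.

6666666666666669999999999997777777777777777777333333333333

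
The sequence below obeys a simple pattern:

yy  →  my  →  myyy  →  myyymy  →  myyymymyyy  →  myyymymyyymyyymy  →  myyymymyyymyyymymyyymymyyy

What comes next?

myyymymyyymyyymymyyymymyyymyyymymyyymyyymy

From term 3 onward, concatenate the last term with the second-to-last: my·yy = myyy, myyy·my = myyymy, …
The next term joins myyymymyyymyyymymyyymymyyy and myyymymyyymyyymy.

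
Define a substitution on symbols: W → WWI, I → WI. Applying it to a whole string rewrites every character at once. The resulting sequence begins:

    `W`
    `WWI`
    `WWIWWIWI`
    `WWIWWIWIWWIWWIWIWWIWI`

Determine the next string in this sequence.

Rewriting the 21 symbols of WWIWWIWIWWIWWIWIWWIWI one by one yields WWI WWI WI WWI WWI WI WWI WI WWI WWI WI WWI WWI WI WWI WI WWI WWI WI WWI WI; concatenated:

WWIWWIWIWWIWWIWIWWIWIWWIWWIWIWWIWWIWIWWIWIWWIWWIWIWWIWI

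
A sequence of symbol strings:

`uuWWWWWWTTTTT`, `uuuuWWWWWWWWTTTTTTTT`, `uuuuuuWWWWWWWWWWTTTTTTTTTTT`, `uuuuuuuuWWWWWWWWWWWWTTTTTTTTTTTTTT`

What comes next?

uuuuuuuuuuWWWWWWWWWWWWWWTTTTTTTTTTTTTTTTT

The n-th term is 2n-2 u's then 2n+2 W's then 3n-1 T's, where the shown terms are n = 2, 3, 4, 5.
At n = 6 the blocks have lengths 10, 14, 17.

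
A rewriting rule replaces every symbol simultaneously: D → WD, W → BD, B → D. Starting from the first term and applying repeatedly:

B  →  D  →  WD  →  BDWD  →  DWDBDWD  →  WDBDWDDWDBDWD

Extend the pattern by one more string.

Rewriting the 13 symbols of WDBDWDDWDBDWD one by one yields BD WD D WD BD WD WD BD WD D WD BD WD; concatenated:

BDWDDWDBDWDWDBDWDDWDBDWD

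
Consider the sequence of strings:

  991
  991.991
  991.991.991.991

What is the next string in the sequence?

991.991.991.991.991.991.991.991

s(k+1) = s(k)·.·s(k) — each term doubles the last with '.' between the halves.
One more doubling of 991.991.991.991 gives the answer.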